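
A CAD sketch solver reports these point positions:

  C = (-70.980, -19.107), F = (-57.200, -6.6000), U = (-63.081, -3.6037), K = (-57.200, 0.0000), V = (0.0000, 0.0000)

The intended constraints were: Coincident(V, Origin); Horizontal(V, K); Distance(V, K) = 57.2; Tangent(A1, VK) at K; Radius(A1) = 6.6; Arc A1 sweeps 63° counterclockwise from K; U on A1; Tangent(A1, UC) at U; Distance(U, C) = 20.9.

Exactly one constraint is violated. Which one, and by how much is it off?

Distance(U, C) = 20.9 — off by 3.50.

V = (0.00, 0.00) ✓; V.y = 0.00, K.y = 0.00 ✓; |VK| = 57.20 ✓; ∠(FK, KV) = 90.00° ✓; |FK| = 6.600 ✓; bearing(F→U) − bearing(F→K) = 63.00° ✓; |FU| = 6.600 ✓; ∠(FU, UC) = 90.00° ✓; |UC| = 17.40 ✗.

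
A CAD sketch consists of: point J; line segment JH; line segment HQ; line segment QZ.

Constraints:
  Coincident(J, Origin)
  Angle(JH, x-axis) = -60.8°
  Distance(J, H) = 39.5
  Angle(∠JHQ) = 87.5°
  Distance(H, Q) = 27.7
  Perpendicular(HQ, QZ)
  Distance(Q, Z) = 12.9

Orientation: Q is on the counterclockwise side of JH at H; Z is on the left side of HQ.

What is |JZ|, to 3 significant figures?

37.2

J is at the origin; JH runs at -60.8° with length 39.5, so H = 39.5·(cos -60.8°, sin -60.8°) = (19.3, -34.5). ∠JHQ = 87.5°, so HQ runs at -60.8° + (180° − 87.5°) = 31.7° from the x-axis; with |HQ| = 27.7, Q = H + 27.7·(cos 31.7°, sin 31.7°) = (42.8, -19.9). HQ ⟂ QZ; with |QZ| = 12.9 on the left of HQ, Z = Q + 12.9·(-0.525, 0.851) = (36.1, -8.95). Then |JZ| = |Z − J| = 37.2.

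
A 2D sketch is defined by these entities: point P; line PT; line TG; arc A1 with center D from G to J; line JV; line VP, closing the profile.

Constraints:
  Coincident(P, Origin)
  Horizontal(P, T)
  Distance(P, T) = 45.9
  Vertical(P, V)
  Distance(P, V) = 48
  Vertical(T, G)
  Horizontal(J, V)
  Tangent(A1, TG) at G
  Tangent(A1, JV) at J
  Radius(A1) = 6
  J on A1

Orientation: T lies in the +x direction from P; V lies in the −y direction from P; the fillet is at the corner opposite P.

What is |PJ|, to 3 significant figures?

62.4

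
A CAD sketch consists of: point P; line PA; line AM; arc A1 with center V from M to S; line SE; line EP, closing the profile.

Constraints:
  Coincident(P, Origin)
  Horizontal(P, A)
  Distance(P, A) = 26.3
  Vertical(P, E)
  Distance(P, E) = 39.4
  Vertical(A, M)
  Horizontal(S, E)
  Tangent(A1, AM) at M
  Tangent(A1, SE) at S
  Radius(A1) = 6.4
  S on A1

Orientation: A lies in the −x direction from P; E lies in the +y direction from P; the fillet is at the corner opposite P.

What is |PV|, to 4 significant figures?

38.54

P is at the origin; P and A share the same y with |PA| = 26.3 and A on the −x side, so A = (-26.30, 0.000). PE is vertical with |PE| = 39.4 and E on the +y side, so E = (0.000, 39.40). The virtual corner opposite P is at (-26.30, 39.40). A1 meets AM tangentially, so VM is at right angles to AM and tangency of A1 to SE means the radius VS is perpendicular to SE, with radius 6.4, so the center V sits 6.4 in from both sides at V = (-19.90, 33.00). Then |PV| = |V − P| = 38.54.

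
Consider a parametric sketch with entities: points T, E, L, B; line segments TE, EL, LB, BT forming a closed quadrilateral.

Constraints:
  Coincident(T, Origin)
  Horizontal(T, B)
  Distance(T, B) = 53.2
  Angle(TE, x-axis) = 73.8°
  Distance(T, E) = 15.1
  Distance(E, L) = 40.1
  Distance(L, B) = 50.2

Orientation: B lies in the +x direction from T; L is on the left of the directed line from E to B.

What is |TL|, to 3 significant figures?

54.2

T is at the origin; TB is horizontal with |TB| = 53.2 and B in +x, so B = (53.2, 0). TE runs at 73.8° with |TE| = 15.1, so E = (4.21, 14.5). L is determined by |EL| = 40.1 and |LB| = 50.2 together: it lies at the intersection of circle(E, 40.1) and circle(B, 50.2). With |EB| = 51.1, the foot of the radical line on EB is 16.6 from E and the perpendicular offset is √(40.1² − 16.6²) = 36.5. Taking the left-of-EB solution: L = (30.5, 44.8).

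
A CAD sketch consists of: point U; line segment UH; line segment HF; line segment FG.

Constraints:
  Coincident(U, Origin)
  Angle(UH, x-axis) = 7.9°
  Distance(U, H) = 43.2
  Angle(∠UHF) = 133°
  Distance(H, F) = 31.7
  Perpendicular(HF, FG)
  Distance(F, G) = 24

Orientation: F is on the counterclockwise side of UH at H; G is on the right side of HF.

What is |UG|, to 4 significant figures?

82.65

U is at the origin; UH runs at 7.9° with length 43.2, so H = 43.2·(cos 7.9°, sin 7.9°) = (42.79, 5.938). ∠UHF = 133.0°, so HF runs at 7.9° + (180° − 133.0°) = 54.90° from the x-axis; with |HF| = 31.7, F = H + 31.7·(cos 54.90°, sin 54.90°) = (61.02, 31.87). HF is perpendicular to FG; with |FG| = 24.0 on the right of HF, G = F + 24.0·(0.8181, -0.5750) = (80.65, 18.07). Then |UG| = |G − U| = 82.65.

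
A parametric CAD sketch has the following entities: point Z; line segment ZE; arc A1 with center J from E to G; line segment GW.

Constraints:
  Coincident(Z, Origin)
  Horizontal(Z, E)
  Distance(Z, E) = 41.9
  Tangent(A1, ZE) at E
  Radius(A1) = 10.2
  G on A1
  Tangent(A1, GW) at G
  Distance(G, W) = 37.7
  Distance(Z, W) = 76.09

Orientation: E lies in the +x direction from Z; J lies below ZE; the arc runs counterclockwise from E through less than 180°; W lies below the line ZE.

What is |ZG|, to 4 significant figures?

39.15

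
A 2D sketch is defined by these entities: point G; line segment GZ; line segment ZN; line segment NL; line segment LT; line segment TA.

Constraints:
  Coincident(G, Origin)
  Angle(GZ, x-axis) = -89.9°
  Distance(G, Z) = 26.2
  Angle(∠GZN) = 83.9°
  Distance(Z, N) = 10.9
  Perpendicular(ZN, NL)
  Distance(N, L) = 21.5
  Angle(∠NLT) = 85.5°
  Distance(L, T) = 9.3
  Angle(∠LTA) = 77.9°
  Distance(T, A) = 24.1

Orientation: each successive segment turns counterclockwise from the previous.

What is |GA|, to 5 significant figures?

28.950

G is at the origin; GZ runs at -89.9° with length 26.2, so Z = (0.045728, -26.200). ∠GZN = 83.9° gives ZN at 6.2000° from the x-axis; with |ZN| = 10.9, N = (10.882, -25.023). ZN is perpendicular to NL, so NL runs at 96.200°; with |NL| = 21.5, L = (8.5600, -3.6485). ∠NLT = 85.5° gives LT at -169.30° from the x-axis; with |LT| = 9.3, T = (-0.57831, -5.3752). ∠LTA = 77.9° gives TA at -67.200° from the x-axis; with |TA| = 24.1, A = (8.7608, -27.592). Then |GA| = |A − G| = 28.950.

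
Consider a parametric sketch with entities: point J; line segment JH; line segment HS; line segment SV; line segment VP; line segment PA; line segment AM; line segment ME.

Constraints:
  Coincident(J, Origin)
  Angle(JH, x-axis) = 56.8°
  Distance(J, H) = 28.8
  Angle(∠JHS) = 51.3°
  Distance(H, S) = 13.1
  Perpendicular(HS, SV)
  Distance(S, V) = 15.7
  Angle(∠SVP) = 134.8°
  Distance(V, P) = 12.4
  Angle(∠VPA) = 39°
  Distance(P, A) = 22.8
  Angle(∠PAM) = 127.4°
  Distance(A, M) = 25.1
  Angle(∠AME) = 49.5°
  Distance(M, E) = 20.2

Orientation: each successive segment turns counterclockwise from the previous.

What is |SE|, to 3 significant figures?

14.7

J is at the origin; JH runs at 56.8° with length 28.8, so H = (15.8, 24.1). ∠JHS = 51.3° gives HS at -174° from the x-axis; with |HS| = 13.1, S = (2.73, 22.8). HS ⟂ SV, so SV runs at -84.5°; with |SV| = 15.7, V = (4.23, 7.22). ∠SVP = 134.8° gives VP at -39.3° from the x-axis; with |VP| = 12.4, P = (13.8, -0.638). ∠VPA = 39.0° gives PA at 102° from the x-axis; with |PA| = 22.8, A = (9.21, 21.7). ∠PAM = 127.4° gives AM at 154° from the x-axis; with |AM| = 25.1, M = (-13.4, 32.6). ∠AME = 49.5° gives ME at -75.2° from the x-axis; with |ME| = 20.2, E = (-8.25, 13.0). Then |SE| = |E − S| = 14.7.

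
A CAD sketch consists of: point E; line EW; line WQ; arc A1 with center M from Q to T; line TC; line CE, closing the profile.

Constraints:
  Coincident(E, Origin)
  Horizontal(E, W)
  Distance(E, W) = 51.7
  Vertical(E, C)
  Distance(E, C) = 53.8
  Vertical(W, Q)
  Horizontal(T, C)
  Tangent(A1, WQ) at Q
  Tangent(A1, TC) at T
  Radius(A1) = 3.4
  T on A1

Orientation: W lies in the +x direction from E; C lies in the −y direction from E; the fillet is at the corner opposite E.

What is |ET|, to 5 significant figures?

72.300

E is at the origin; E and W share the same y with |EW| = 51.7 and W on the +x side, so W = (51.700, 0.0000). E and C share the same x with |EC| = 53.8 and C on the −y side, so C = (0.0000, -53.800). The virtual corner opposite E is at (51.700, -53.800). Tangency of A1 to WQ means the radius MQ is perpendicular to WQ and the tangent condition forces MT to be normal to TC, with radius 3.4, so the center M sits 3.4 in from both sides at M = (48.300, -50.400). That places the tangent points at Q = (51.700, -50.400) on WQ and T = (48.300, -53.800) on TC. Then |ET| = |T − E| = 72.300.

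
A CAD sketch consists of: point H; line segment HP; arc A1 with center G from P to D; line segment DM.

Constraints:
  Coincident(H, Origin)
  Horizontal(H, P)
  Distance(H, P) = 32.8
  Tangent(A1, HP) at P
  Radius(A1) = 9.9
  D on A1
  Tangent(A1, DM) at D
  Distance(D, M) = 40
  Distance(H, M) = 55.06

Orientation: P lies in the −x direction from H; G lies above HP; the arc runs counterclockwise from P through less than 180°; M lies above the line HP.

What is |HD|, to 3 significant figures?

25.0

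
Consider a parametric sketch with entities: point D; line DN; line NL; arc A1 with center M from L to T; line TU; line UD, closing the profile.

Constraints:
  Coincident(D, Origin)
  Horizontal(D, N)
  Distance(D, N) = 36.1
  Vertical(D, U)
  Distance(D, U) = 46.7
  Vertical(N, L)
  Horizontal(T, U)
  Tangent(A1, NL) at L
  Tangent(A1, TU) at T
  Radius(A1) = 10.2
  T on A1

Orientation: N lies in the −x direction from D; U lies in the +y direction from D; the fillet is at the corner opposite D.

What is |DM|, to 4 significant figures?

44.76

D is at the origin; DN is horizontal with |DN| = 36.1 and N on the −x side, so N = (-36.10, 0.000). DU is vertical with |DU| = 46.7 and U on the +y side, so U = (0.000, 46.70). The virtual corner opposite D is at (-36.10, 46.70). Tangency of A1 to NL means the radius ML is perpendicular to NL and since A1 is tangent to TU there, MT ⟂ TU, with radius 10.2, so the center M sits 10.2 in from both sides at M = (-25.90, 36.50). Then |DM| = |M − D| = 44.76.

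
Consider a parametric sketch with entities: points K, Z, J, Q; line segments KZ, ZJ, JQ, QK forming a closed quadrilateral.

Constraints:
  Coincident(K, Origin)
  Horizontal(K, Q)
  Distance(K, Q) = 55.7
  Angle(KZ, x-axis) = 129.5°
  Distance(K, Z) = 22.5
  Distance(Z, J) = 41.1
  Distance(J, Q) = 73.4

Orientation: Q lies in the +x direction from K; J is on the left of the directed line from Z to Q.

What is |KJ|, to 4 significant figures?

53.71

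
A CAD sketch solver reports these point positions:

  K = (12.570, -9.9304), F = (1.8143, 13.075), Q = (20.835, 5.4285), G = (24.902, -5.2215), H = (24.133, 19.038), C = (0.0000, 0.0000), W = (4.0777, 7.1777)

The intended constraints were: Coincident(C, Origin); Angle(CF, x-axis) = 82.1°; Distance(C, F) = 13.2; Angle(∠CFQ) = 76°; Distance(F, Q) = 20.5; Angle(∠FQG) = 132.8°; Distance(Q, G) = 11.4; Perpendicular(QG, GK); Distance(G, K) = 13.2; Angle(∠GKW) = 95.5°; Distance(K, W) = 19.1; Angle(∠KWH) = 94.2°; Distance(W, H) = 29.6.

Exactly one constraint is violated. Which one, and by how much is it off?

Distance(W, H) = 29.6 — off by 6.30.

C = (0.00, 0.00) ✓; CF at 82.10° ✓; |CF| = 13.20 ✓; ∠CFQ = 76.00° ✓; |FQ| = 20.50 ✓; ∠FQG = 132.8° ✓; |QG| = 11.40 ✓; ∠(QG, GK) = 90.00° ✓; |GK| = 13.20 ✓; ∠GKW = 95.50° ✓; |KW| = 19.10 ✓; ∠KWH = 94.20° ✓; |WH| = 23.30 ✗.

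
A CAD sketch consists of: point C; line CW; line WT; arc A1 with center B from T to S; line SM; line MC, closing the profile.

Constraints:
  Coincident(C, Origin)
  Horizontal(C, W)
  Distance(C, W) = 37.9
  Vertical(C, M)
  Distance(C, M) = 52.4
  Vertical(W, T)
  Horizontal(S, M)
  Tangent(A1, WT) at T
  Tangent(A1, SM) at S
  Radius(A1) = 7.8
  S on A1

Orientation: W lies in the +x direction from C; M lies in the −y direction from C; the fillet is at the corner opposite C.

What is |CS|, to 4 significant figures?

60.43

C is at the origin; CW is horizontal with |CW| = 37.9 and W on the +x side, so W = (37.90, 0.000). CM is vertical with |CM| = 52.4 and M on the −y side, so M = (0.000, -52.40). The virtual corner opposite C is at (37.90, -52.40). The tangent condition forces BT to be normal to WT and tangency of A1 to SM means the radius BS is perpendicular to SM, with radius 7.8, so the center B sits 7.8 in from both sides at B = (30.10, -44.60). That places the tangent points at T = (37.90, -44.60) on WT and S = (30.10, -52.40) on SM. Then |CS| = |S − C| = 60.43.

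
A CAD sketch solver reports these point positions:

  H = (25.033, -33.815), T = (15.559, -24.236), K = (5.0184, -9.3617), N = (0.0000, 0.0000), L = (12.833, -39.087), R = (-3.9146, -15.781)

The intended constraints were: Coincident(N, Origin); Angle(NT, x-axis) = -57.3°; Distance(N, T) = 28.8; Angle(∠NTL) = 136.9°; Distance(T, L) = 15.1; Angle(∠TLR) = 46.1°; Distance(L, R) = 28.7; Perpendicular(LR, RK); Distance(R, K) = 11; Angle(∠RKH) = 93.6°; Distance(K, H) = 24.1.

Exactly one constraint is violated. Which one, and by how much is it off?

Distance(K, H) = 24.1 — off by 7.50.

N = (0.00, 0.00) ✓; NT at -57.30° ✓; |NT| = 28.80 ✓; ∠NTL = 136.9° ✓; |TL| = 15.10 ✓; ∠TLR = 46.10° ✓; |LR| = 28.70 ✓; ∠(LR, RK) = 90.00° ✓; |RK| = 11.00 ✓; ∠RKH = 93.60° ✓; |KH| = 31.60 ✗.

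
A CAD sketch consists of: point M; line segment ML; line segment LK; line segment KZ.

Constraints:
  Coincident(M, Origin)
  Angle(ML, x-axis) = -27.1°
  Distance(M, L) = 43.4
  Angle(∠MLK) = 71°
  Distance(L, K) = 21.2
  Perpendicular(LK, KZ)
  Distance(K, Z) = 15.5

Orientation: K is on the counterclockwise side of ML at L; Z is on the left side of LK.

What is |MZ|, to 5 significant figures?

26.496

∠MLK = 71.0°, so LK runs at -27.1° + (180° − 71.0°) = 81.900° from the x-axis; with |LK| = 21.2, K = L + 21.2·(cos 81.900°, sin 81.900°) = (41.622, 1.2179). LK ⟂ KZ; with |KZ| = 15.5 on the left of LK, Z = K + 15.5·(-0.99002, 0.14090) = (26.277, 3.4018). Then |MZ| = |Z − M| = 26.496.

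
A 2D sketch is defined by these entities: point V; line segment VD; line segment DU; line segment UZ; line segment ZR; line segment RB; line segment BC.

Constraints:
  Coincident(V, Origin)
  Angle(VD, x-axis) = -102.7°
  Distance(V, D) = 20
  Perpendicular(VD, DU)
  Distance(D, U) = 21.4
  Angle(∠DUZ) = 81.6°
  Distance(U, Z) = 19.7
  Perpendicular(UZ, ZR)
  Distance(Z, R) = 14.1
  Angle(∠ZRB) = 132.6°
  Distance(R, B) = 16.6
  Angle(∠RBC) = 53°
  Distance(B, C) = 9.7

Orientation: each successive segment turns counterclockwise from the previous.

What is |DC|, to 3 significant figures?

6.46

V is at the origin; VD runs at -102.7° with length 20.0, so D = (-4.40, -19.5). The perpendicularity gives DU at right angles to VD, so DU runs at -12.7°; with |DU| = 21.4, U = (16.5, -24.2). ∠DUZ = 81.6° gives UZ at 85.7° from the x-axis; with |UZ| = 19.7, Z = (18.0, -4.57). UZ ⟂ ZR, so ZR runs at 176°; with |ZR| = 14.1, R = (3.90, -3.51). ∠ZRB = 132.6° gives RB at -137° from the x-axis; with |RB| = 16.6, B = (-8.22, -14.9). ∠RBC = 53.0° gives BC at -9.90° from the x-axis; with |BC| = 9.7, C = (1.33, -16.5). Then |DC| = |C − D| = 6.46.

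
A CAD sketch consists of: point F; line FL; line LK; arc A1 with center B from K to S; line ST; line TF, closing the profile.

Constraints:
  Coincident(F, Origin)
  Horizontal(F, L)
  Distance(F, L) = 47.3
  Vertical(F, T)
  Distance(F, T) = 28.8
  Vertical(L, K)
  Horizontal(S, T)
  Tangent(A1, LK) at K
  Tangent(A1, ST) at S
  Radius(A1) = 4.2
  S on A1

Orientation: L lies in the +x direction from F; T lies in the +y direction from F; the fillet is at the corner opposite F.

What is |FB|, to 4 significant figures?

49.63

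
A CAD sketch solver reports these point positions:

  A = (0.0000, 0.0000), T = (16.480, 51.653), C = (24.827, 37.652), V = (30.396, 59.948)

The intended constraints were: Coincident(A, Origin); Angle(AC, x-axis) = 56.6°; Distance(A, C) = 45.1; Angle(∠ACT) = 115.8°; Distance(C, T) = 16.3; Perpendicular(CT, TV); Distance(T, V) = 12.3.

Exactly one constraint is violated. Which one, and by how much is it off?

Distance(T, V) = 12.3 — off by 3.90.

A = (0.00, 0.00) ✓; AC at 56.60° ✓; |AC| = 45.10 ✓; ∠ACT = 115.8° ✓; |CT| = 16.30 ✓; ∠(CT, TV) = 90.00° ✓; |TV| = 16.20 ✗.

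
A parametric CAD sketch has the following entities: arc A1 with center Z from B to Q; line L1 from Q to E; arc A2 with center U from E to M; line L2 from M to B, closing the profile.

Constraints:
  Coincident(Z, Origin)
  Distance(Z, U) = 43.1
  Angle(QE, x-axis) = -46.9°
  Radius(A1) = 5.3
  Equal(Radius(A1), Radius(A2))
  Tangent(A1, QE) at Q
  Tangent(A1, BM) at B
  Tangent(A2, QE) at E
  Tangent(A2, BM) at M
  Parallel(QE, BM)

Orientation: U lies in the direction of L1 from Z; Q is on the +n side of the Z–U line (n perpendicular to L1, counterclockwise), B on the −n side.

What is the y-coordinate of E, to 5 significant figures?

-27.849

The slot axis is L1's direction at -46.9°, so u = (cos -46.9°, sin -46.9°) = (0.68327, -0.73016) and n = (−sin -46.9°, cos -46.9°) = (0.73016, 0.68327). Z is at the origin and U lies 43.1 along u from Z, so U = 43.1·u = (29.449, -31.470). Tangency of A1 to both parallel lines with radius 5.3 puts Q and B at Z ± 5.3·n: Q = (3.8699, 3.6214), B = (-3.8699, -3.6214). Equal radii place E and M the same way about U: E = U + 5.3·n = (33.319, -27.849), M = U − 5.3·n = (25.579, -35.091). So E.y = -27.849.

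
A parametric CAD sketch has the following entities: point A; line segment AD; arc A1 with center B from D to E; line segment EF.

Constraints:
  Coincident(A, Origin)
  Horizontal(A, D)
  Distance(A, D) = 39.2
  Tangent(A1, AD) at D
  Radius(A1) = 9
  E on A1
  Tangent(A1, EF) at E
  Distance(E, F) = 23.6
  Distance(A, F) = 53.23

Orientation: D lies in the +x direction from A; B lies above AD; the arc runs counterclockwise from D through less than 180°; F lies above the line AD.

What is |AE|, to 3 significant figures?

49.2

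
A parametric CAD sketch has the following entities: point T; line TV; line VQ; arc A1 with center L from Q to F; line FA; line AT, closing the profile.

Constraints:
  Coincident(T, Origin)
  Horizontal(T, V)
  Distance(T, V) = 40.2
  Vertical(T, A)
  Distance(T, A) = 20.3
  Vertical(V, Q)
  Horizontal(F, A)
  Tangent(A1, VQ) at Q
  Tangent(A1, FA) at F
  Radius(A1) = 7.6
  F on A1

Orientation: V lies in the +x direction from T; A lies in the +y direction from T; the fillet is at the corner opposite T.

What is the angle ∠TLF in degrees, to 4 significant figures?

111.3°

T is at the origin; TV is horizontal with |TV| = 40.2 and V on the +x side, so V = (40.20, 0.000). T and A share the same x with |TA| = 20.3 and A on the +y side, so A = (0.000, 20.30). The virtual corner opposite T is at (40.20, 20.30). Since A1 is tangent to VQ there, LQ ⟂ VQ and the tangent condition forces LF to be normal to FA, with radius 7.6, so the center L sits 7.6 in from both sides at L = (32.60, 12.70). That places the tangent points at Q = (40.20, 12.70) on VQ and F = (32.60, 20.30) on FA. Then cos ∠TLF = LT·LF / (|LT||LF|), giving 111.3°.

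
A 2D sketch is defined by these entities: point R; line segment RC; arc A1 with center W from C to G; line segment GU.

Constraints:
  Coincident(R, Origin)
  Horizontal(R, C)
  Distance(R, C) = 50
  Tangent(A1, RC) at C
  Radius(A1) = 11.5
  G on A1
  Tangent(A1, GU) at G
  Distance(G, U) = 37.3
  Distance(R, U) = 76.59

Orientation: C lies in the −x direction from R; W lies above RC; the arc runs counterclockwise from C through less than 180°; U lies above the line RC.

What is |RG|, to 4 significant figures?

43.51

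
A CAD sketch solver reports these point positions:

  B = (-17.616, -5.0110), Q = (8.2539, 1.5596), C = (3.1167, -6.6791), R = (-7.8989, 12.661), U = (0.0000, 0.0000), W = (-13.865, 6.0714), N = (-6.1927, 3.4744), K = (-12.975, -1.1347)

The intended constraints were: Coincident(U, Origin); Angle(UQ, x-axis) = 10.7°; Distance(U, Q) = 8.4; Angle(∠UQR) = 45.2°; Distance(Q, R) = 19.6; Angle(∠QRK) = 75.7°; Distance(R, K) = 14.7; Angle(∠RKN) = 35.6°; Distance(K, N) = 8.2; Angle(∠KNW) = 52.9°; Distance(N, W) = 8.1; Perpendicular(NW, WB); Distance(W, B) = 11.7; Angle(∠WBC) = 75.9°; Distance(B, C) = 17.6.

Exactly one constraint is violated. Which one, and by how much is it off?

Distance(B, C) = 17.6 — off by 3.20.

U = (0.00, 0.00) ✓; UQ at 10.70° ✓; |UQ| = 8.400 ✓; ∠UQR = 45.20° ✓; |QR| = 19.60 ✓; ∠QRK = 75.70° ✓; |RK| = 14.70 ✓; ∠RKN = 35.60° ✓; |KN| = 8.200 ✓; ∠KNW = 52.90° ✓; |NW| = 8.100 ✓; ∠(NW, WB) = 90.00° ✓; |WB| = 11.70 ✓; ∠WBC = 75.90° ✓; |BC| = 20.80 ✗.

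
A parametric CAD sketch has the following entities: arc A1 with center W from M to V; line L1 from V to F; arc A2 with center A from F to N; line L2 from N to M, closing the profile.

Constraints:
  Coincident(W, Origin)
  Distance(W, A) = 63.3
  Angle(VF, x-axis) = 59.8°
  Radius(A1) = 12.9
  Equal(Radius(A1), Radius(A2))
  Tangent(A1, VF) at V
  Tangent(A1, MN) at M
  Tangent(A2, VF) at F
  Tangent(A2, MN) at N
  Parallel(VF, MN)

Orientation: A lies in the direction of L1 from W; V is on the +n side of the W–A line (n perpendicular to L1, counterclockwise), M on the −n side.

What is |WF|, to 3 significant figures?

64.6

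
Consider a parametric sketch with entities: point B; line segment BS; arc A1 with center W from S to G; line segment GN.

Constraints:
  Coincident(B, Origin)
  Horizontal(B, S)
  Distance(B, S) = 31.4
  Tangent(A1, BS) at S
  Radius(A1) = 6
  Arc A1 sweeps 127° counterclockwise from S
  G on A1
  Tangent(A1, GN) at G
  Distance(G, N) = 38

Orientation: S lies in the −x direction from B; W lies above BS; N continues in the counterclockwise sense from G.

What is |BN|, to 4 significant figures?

63.60

B is at the origin; BS is horizontal with |BS| = 31.4 and S on the −x side, so S = (-31.40, 0.000). A1 meets BS tangentially, so WS is at right angles to BS, so W = S + (0, 6) = (-31.40, 6.000). On A1, S sits at bearing -90° from W; a 127° counterclockwise sweep puts G at bearing 37°, so G = W + 6.0·(cos 37°, sin 37°) = (-26.61, 9.611). Tangency of A1 to GN means the radius WG is perpendicular to GN, so GN runs along (−sin 37°, cos 37°); with |GN| = 38.0, N = (-49.48, 39.96). Then |BN| = |N − B| = 63.60.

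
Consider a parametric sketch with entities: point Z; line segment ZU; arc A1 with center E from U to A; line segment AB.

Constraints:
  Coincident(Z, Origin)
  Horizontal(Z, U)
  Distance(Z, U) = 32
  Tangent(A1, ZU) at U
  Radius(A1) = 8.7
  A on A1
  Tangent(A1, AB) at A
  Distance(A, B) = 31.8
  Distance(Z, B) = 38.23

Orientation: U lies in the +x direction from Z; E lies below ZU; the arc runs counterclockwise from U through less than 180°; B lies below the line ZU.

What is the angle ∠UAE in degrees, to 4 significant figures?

54.64°

Z is at the origin; ZU is horizontal with |ZU| = 32.0 and U on the +x side, so U = (32.00, 0.000). Since A1 is tangent to ZU there, EU ⟂ ZU, so E = U + (0, -8.7) = (32.00, -8.700). Since EA ⟂ AB (tangency), |EB| = √(8.7² + 31.8²) = 32.97 regardless of where A sits on A1. So B lies on both circle(Z, 38.23) and circle(E, 32.97); the below-ZU intersection is B = (13.29, -35.85). A is the foot of the tangent from B: A = (23.79, -5.828).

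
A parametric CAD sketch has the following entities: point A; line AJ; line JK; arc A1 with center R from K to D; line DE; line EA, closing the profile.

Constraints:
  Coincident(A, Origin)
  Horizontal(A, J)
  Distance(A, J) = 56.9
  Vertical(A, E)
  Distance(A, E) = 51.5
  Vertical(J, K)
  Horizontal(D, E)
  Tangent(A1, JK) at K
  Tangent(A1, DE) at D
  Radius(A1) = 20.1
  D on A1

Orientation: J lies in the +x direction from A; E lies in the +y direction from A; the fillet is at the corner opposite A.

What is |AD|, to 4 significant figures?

63.30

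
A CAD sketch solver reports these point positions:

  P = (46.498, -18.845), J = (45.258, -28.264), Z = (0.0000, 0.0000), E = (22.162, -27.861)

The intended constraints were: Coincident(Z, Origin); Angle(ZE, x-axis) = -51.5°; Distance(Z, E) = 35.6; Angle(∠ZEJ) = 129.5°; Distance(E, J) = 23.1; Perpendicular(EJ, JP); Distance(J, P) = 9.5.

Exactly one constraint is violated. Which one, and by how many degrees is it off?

Perpendicular(EJ, JP) — off by 6.50°.

Z = (0.00, 0.00) ✓; ZE at -51.50° ✓; |ZE| = 35.60 ✓; ∠ZEJ = 129.5° ✓; |EJ| = 23.10 ✓; ∠(EJ, JP) = 83.50° ✗; |JP| = 9.500 ✓.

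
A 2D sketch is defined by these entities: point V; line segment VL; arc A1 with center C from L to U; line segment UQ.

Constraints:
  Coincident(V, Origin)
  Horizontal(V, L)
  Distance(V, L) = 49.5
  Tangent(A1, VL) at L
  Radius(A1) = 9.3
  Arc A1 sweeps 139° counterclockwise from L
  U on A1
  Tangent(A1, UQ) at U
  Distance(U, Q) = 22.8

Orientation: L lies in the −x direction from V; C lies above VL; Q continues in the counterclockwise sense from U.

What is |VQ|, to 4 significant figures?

68.20

V is at the origin; V and L share the same y with |VL| = 49.5 and L on the −x side, so L = (-49.50, 0.000). Tangency of A1 to VL means the radius CL is perpendicular to VL, so C = L + (0, 9.3) = (-49.50, 9.300). On A1, L sits at bearing -90° from C; a 139° counterclockwise sweep puts U at bearing 49°, so U = C + 9.3·(cos 49°, sin 49°) = (-43.40, 16.32). Since A1 is tangent to UQ there, CU ⟂ UQ, so UQ runs along (−sin 49°, cos 49°); with |UQ| = 22.8, Q = (-60.61, 31.28). Then |VQ| = |Q − V| = 68.20.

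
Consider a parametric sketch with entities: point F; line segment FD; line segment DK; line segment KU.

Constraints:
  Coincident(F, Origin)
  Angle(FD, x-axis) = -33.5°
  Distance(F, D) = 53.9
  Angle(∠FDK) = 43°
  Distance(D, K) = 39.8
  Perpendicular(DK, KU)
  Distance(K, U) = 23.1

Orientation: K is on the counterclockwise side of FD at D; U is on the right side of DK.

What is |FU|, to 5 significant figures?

59.861

∠FDK = 43.0°, so DK runs at -33.5° + (180° − 43.0°) = 103.50° from the x-axis; with |DK| = 39.8, K = D + 39.8·(cos 103.50°, sin 103.50°) = (35.655, 8.9509). The perpendicularity gives KU at right angles to DK; with |KU| = 23.1 on the right of DK, U = K + 23.1·(0.97237, 0.23345) = (58.117, 14.344). Then |FU| = |U − F| = 59.861.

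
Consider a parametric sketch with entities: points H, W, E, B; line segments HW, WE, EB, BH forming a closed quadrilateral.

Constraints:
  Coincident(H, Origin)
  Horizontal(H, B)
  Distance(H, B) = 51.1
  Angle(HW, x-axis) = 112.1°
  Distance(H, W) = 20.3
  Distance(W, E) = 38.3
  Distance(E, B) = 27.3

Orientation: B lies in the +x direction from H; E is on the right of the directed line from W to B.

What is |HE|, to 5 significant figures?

24.119

Checks: |WE| = 38.30 ✓; |EB| = 27.30 ✓.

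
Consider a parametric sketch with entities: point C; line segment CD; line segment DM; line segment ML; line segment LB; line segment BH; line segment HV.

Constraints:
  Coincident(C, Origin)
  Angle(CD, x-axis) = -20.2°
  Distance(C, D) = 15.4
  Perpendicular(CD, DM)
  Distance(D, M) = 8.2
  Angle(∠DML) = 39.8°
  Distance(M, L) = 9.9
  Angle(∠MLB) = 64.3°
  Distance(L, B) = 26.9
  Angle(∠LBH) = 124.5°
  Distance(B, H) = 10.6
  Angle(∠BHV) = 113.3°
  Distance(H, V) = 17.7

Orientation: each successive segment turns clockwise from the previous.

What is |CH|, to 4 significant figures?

43.12

C is at the origin; CD runs at -20.2° with length 15.4, so D = (14.45, -5.318). The perpendicularity gives DM at right angles to CD, so DM runs at -110.2°; with |DM| = 8.2, M = (11.62, -13.01). ∠DML = 39.8° gives ML at 109.6° from the x-axis; with |ML| = 9.9, L = (8.300, -3.687). ∠MLB = 64.3° gives LB at -6.100° from the x-axis; with |LB| = 26.9, B = (35.05, -6.545). ∠LBH = 124.5° gives BH at -61.60° from the x-axis; with |BH| = 10.6, H = (40.09, -15.87). Then |CH| = |H − C| = 43.12.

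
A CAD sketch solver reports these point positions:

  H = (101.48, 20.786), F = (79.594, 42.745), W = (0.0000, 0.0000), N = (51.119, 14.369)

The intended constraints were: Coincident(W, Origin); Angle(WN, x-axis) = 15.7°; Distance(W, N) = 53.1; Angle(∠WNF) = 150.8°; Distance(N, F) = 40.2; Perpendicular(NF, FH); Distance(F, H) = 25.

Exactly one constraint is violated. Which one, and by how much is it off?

Distance(F, H) = 25 — off by 6.00.

W = (0.00, 0.00) ✓; WN at 15.70° ✓; |WN| = 53.10 ✓; ∠WNF = 150.8° ✓; |NF| = 40.20 ✓; ∠(NF, FH) = 90.00° ✓; |FH| = 31.00 ✗.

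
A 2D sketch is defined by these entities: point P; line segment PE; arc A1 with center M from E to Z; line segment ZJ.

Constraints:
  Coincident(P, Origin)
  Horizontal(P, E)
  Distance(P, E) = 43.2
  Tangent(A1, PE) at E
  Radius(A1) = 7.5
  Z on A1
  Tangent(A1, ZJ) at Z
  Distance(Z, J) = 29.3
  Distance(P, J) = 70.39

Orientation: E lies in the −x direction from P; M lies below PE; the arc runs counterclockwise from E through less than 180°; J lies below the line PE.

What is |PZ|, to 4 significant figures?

49.93

Checks: |MZ| = 7.500 ✓; ∠(MZ, ZJ) = 90.00° ✓; |ZJ| = 29.30 ✓; |PJ| = 70.39 ✓.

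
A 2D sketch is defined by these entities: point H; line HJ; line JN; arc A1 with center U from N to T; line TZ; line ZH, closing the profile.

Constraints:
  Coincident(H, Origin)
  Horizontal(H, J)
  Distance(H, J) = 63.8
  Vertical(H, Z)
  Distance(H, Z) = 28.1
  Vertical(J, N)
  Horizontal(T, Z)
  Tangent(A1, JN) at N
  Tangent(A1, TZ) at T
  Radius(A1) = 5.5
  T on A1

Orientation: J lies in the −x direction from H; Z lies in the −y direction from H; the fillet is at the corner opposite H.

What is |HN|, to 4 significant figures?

67.68

H is at the origin; H and J share the same y with |HJ| = 63.8 and J on the −x side, so J = (-63.80, 0.000). HZ is vertical with |HZ| = 28.1 and Z on the −y side, so Z = (0.000, -28.10). The virtual corner opposite H is at (-63.80, -28.10). Tangency of A1 to JN means the radius UN is perpendicular to JN and tangency of A1 to TZ means the radius UT is perpendicular to TZ, with radius 5.5, so the center U sits 5.5 in from both sides at U = (-58.30, -22.60). That places the tangent points at N = (-63.80, -22.60) on JN and T = (-58.30, -28.10) on TZ. Then |HN| = |N − H| = 67.68.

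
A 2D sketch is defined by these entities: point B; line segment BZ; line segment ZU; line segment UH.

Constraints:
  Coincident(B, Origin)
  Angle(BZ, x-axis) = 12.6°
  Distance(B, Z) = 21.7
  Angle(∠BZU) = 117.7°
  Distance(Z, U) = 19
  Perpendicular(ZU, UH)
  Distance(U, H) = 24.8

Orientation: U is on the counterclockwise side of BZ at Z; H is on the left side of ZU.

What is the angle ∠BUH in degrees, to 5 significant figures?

56.554°

∠BZU = 117.7°, so ZU runs at 12.6° + (180° − 117.7°) = 74.900° from the x-axis; with |ZU| = 19.0, U = Z + 19.0·(cos 74.900°, sin 74.900°) = (26.127, 23.078). The perpendicularity gives UH at right angles to ZU; with |UH| = 24.8 on the left of ZU, H = U + 24.8·(-0.96547, 0.26050) = (2.1833, 29.538). Then cos ∠BUH = UB·UH / (|UB||UH|), giving 56.554°.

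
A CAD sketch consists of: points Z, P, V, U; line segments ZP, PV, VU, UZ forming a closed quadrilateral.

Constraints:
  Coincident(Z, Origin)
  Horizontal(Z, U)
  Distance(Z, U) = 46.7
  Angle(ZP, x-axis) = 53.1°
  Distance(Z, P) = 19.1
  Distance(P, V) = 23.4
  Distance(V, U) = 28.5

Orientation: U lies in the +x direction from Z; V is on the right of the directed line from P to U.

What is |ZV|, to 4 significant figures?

20.24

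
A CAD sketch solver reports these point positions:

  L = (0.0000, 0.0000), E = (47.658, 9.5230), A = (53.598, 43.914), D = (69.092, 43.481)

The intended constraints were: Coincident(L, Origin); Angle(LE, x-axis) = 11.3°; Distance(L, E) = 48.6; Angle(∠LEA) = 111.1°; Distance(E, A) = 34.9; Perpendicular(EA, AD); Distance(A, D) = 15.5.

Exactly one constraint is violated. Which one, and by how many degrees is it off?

Perpendicular(EA, AD) — off by 8.20°.

L = (0.00, 0.00) ✓; LE at 11.30° ✓; |LE| = 48.60 ✓; ∠LEA = 111.1° ✓; |EA| = 34.90 ✓; ∠(EA, AD) = 81.80° ✗; |AD| = 15.50 ✓.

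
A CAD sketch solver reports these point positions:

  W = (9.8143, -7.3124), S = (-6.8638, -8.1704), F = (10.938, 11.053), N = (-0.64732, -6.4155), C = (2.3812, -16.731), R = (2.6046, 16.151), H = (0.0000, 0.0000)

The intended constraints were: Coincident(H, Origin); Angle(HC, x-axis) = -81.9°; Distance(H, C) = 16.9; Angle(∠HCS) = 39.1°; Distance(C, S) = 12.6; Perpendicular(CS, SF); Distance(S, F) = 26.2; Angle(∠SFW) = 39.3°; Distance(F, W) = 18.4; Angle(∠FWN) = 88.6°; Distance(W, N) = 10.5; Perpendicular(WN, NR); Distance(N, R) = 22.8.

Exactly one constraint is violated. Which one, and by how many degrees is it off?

Perpendicular(WN, NR) — off by 3.30°.

H = (0.00, 0.00) ✓; HC at -81.90° ✓; |HC| = 16.90 ✓; ∠HCS = 39.10° ✓; |CS| = 12.60 ✓; ∠(CS, SF) = 90.00° ✓; |SF| = 26.20 ✓; ∠SFW = 39.30° ✓; |FW| = 18.40 ✓; ∠FWN = 88.60° ✓; |WN| = 10.50 ✓; ∠(WN, NR) = 93.30° ✗; |NR| = 22.80 ✓.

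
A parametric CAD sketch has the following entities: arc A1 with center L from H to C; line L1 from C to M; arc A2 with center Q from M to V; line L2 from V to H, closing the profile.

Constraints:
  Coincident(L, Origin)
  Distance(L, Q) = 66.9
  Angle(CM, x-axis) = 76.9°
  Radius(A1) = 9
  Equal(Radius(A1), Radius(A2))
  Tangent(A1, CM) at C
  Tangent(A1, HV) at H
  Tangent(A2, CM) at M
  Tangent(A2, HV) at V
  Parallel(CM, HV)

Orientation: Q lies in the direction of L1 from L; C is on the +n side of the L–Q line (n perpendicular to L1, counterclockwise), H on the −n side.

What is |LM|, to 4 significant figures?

67.50

The slot axis is L1's direction at 76.9°, so u = (cos 76.9°, sin 76.9°) = (0.2267, 0.9740) and n = (−sin 76.9°, cos 76.9°) = (-0.9740, 0.2267). L is at the origin and Q lies 66.9 along u from L, so Q = 66.9·u = (15.16, 65.16). Tangency of A1 to both parallel lines with radius 9.0 puts C and H at L ± 9.0·n: C = (-8.766, 2.040), H = (8.766, -2.040). Equal radii place M and V the same way about Q: M = Q + 9.0·n = (6.397, 67.20), V = Q − 9.0·n = (23.93, 63.12). Then |LM| = |M − L| = 67.50.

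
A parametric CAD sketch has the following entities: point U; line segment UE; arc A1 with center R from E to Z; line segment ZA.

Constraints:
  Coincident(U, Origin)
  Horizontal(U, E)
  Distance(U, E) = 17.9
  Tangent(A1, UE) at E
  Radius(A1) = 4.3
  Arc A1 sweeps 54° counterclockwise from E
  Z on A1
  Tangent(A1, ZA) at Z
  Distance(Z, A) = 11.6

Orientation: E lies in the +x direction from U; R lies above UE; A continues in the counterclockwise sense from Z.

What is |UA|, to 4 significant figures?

30.32

U is at the origin; UE is horizontal with |UE| = 17.9 and E on the +x side, so E = (17.90, 0.000). Since A1 is tangent to UE there, RE ⟂ UE, so R = E + (0, 4.3) = (17.90, 4.300). On A1, E sits at bearing -90° from R; a 54° counterclockwise sweep puts Z at bearing -36°, so Z = R + 4.3·(cos -36°, sin -36°) = (21.38, 1.773). The tangent condition forces RZ to be normal to ZA, so ZA runs along (−sin -36°, cos -36°); with |ZA| = 11.6, A = (28.20, 11.16). Then |UA| = |A − U| = 30.32.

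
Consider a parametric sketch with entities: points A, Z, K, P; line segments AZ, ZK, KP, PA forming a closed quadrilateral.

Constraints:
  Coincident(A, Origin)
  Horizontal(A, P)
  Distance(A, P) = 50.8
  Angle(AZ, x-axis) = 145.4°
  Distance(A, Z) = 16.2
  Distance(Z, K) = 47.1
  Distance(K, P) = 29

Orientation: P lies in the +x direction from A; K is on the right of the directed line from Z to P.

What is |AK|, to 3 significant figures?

30.9

A is at the origin; A and P share the same y with |AP| = 50.8 and P in +x, so P = (50.8, 0). AZ runs at 145.4° with |AZ| = 16.2, so Z = (-13.3, 9.20). K is determined by |ZK| = 47.1 and |KP| = 29.0 together: it lies at the intersection of circle(Z, 47.1) and circle(P, 29.0). With |ZP| = 64.8, the foot of the radical line on ZP is 43.0 from Z and the perpendicular offset is √(47.1² − 43.0²) = 19.2. Taking the right-of-ZP solution: K = (26.5, -15.9).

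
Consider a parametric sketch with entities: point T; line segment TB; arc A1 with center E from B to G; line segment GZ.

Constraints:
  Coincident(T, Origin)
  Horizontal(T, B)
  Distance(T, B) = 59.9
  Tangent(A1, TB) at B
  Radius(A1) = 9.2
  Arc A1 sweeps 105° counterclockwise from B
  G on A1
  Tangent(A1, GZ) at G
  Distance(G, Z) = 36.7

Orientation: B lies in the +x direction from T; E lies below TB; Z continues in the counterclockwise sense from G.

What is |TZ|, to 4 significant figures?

76.64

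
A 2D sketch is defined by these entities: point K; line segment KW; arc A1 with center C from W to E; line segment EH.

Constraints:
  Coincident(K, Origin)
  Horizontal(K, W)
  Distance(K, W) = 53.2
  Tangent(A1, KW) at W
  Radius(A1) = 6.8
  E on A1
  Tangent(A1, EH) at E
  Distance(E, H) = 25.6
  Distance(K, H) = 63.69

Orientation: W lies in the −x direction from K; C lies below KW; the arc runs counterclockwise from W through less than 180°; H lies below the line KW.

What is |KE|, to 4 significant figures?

60.41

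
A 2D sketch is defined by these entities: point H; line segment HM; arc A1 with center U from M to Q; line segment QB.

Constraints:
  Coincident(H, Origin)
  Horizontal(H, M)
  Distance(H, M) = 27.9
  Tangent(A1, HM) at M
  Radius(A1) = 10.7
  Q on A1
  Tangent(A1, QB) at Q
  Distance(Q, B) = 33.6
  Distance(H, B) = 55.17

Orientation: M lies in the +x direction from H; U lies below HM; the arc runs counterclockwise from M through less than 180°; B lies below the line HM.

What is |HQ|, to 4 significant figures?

23.26

H is at the origin; H and M share the same y with |HM| = 27.9 and M on the +x side, so M = (27.90, 0.000). The tangent condition forces UM to be normal to HM, so U = M + (0, -10.7) = (27.90, -10.70). Since UQ ⟂ QB (tangency), |UB| = √(10.7² + 33.6²) = 35.26 regardless of where Q sits on A1. So B lies on both circle(H, 55.17) and circle(U, 35.26); the below-HM intersection is B = (30.68, -45.85). Q is the foot of the tangent from B: Q = (17.99, -14.74).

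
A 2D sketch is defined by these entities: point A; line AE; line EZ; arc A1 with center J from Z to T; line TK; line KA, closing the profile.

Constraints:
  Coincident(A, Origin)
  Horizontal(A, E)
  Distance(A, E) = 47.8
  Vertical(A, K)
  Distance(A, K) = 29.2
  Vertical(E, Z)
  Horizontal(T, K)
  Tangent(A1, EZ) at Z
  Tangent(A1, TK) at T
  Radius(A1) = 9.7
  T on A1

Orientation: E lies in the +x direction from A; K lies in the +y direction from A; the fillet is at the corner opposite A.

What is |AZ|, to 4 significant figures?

51.62

The virtual corner opposite A is at (47.80, 29.20). Tangency of A1 to EZ means the radius JZ is perpendicular to EZ and since A1 is tangent to TK there, JT ⟂ TK, with radius 9.7, so the center J sits 9.7 in from both sides at J = (38.10, 19.50). That places the tangent points at Z = (47.80, 19.50) on EZ and T = (38.10, 29.20) on TK. Then |AZ| = |Z − A| = 51.62.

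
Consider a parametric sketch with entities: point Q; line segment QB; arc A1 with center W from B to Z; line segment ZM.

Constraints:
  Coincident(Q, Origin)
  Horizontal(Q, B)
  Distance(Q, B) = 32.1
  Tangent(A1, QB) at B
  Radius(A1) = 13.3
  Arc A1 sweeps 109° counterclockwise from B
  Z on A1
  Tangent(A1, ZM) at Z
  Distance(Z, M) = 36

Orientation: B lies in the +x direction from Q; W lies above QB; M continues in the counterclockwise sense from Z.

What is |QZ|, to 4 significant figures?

48.03

Q is at the origin; QB is horizontal with |QB| = 32.1 and B on the +x side, so B = (32.10, 0.000). The tangent condition forces WB to be normal to QB, so W = B + (0, 13.3) = (32.10, 13.30). On A1, B sits at bearing -90° from W; a 109° counterclockwise sweep puts Z at bearing 19°, so Z = W + 13.3·(cos 19°, sin 19°) = (44.68, 17.63). Then |QZ| = |Z − Q| = 48.03.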